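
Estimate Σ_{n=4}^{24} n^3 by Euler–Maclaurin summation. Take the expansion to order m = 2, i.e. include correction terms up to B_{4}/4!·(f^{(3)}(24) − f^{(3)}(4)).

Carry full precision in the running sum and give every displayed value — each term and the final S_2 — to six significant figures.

∫_4^24 x^3 dx evaluates to 82880.0.
Endpoint term: (f(4) + f(24))/2 = (64.0000 + 13824.0)/2 = 6944.00.
So far: 89824.0.
Order-1 term: 1/12 · (1728.00 − 48.0000) = 140.000.
Running total after k=1: 89964.0.
Order-2 term: −1/720 · (6.00000 − 6.00000) = 0.00000.

S_2 ≈ 89964.0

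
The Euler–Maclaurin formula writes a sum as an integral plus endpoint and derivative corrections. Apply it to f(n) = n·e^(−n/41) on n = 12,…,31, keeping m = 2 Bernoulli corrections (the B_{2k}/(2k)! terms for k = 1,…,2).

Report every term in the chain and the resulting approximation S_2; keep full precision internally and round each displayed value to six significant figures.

S_2 ≈ 247.391

Integral: ∫_12^31 x·e^(−x/41) dx = 235.671.
Boundary: ½(f(12) + f(31)) = ½(8.95510 + 14.5543) = 11.7547.
So far: 247.426.
k=1: B_{2}/(2)! × [f^{(1)}(31) − f^{(1)}(12)] = 1/12 × (0.114511 − 0.527842) = -0.0344442.
Partial sum through k=1: 247.391.
k=2: B_{4}/(4)! × [f^{(3)}(31) − f^{(3)}(12)] = −1/720 × (0.000626711 − 0.00120188) = 7.98845e-07.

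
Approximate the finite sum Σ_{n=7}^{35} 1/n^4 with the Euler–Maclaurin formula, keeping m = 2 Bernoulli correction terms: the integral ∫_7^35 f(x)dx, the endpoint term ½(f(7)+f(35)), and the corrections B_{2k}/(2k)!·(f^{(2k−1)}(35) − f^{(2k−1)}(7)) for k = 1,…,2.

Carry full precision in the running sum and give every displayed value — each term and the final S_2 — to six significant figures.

S_2 ≈ 0.00119225

Integral: ∫_7^35 1/x^4 dx = 0.000964043.
Boundary: ½(f(7) + f(35)) = ½(0.000416493 + 6.66389e-07) = 0.000208580.
Running total after boundary: 0.00117262.
Correction k=1: B_{2}/2! · (f^{(1)}(35) − f^{(1)}(7)) = 1/12 · (-7.61587e-08 − (-0.000237996)) = 1.98267e-05.
Partial sum through k=1: 0.00119245.
Correction k=2: B_{4}/4! · (f^{(3)}(35) − f^{(3)}(7)) = −1/720 · (-1.86511e-09 − (-0.000145712)) = -2.02375e-07.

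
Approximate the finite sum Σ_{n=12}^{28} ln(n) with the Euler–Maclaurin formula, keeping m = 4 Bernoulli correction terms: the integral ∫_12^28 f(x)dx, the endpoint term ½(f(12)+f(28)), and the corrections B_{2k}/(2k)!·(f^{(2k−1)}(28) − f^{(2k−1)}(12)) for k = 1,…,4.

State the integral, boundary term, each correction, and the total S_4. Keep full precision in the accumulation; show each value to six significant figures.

S_4 ≈ 50.3874

∫_12^28 ln(x) dx evaluates to 47.4828.
½[f(12) + f(28)] = ½[2.48491 + 3.33220] = 2.90856.
Running total after boundary: 50.3914.
k=1: B_{2}/(2)! × [f^{(1)}(28) − f^{(1)}(12)] = 1/12 × (0.0357143 − 0.0833333) = -0.00396825.
After k=1: 50.3874.
k=2: B_{4}/(4)! × [f^{(3)}(28) − f^{(3)}(12)] = −1/720 × (9.11079e-05 − 0.00115741) = 1.48097e-06.
After k=2: 50.3874.
k=3: B_{6}/(6)! × [f^{(5)}(28) − f^{(5)}(12)] = 1/30240 × (1.39451e-06 − 9.64506e-05) = -3.14339e-09.
After k=3: 50.3874.
k=4: B_{8}/(8)! × [f^{(7)}(28) − f^{(7)}(12)] = −1/1209600 × (5.33613e-08 − 2.00939e-05) = 1.65679e-11.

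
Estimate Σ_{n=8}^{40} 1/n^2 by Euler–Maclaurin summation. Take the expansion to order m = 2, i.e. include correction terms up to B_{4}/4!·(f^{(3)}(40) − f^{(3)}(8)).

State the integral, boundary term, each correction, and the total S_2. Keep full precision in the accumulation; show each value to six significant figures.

S_2 ≈ 0.108447

Integral: ∫_8^40 1/x^2 dx = 0.100000.
½[f(8) + f(40)] = ½[0.0156250 + 0.000625000] = 0.00812500.
Running total after boundary: 0.108125.
Order-1 term: 1/12 · (-3.12500e-05 − (-0.00390625)) = 0.000322917.
Partial sum through k=1: 0.108448.
Order-2 term: −1/720 · (-2.34375e-07 − (-0.000732422)) = -1.01693e-06.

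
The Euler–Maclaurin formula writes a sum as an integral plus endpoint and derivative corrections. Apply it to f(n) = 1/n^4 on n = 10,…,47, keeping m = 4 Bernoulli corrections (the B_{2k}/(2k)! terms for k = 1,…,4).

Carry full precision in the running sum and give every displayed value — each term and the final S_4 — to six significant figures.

S_4 ≈ 0.000383541

Integral: ∫_10^47 1/x^4 dx = 0.000330123.
Boundary: ½(f(10) + f(47)) = ½(0.000100000 + 2.04931e-07) = 5.01025e-05.
So far: 0.000380225.
Correction k=1: B_{2}/2! · (f^{(1)}(47) − f^{(1)}(10)) = 1/12 · (-1.74410e-08 − (-4.00000e-05)) = 3.33188e-06.
Running total after k=1: 0.000383557.
Correction k=2: B_{4}/4! · (f^{(3)}(47) − f^{(3)}(10)) = −1/720 · (-2.36862e-10 − (-1.20000e-05)) = -1.66663e-08.
Running total after k=2: 0.000383540.
Correction k=3: B_{6}/6! · (f^{(5)}(47) − f^{(5)}(10)) = 1/30240 · (-6.00466e-12 − (-6.72000e-06)) = 2.22222e-10.
Running total after k=3: 0.000383541.
Correction k=4: B_{8}/8! · (f^{(7)}(47) − f^{(7)}(10)) = −1/1209600 · (-2.44644e-13 − (-6.04800e-06)) = -5.00000e-12.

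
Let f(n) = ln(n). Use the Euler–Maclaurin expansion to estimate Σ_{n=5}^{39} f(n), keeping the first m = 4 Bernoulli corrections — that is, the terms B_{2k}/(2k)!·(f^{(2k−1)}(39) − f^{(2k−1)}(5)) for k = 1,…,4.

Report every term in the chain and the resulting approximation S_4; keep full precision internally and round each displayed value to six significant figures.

The integral term ∫_5^39 ln(x) dx = 100.832.
½[f(5) + f(39)] = ½[1.60944 + 3.66356] = 2.63650.
So far: 103.468.
Order-1 term: 1/12 · (0.0256410 − 0.200000) = -0.0145299.
Partial sum through k=1: 103.454.
Order-2 term: −1/720 · (3.37160e-05 − 0.0160000) = 2.21754e-05.
Partial sum through k=2: 103.454.
Order-3 term: 1/30240 · (2.66004e-07 − 0.00768000) = -2.53959e-07.
Partial sum through k=3: 103.454.
Order-4 term: −1/1209600 · (5.24663e-09 − 0.00921600) = 7.61904e-09.

S_4 ≈ 103.454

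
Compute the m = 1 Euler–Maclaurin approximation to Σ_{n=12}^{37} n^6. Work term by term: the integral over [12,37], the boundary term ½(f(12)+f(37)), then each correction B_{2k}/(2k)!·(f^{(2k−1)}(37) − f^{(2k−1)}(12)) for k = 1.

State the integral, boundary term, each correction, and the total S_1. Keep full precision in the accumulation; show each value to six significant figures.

∫_12^37 x^6 dx evaluates to 1.35566e+10.
Boundary: ½(f(12) + f(37)) = ½(2.98598e+06 + 2.56573e+09) = 1.28436e+09.
So far: 1.48409e+10.
Order-1 term: 1/12 · (4.16064e+08 − 1.49299e+06) = 3.45476e+07.

S_1 ≈ 1.48755e+10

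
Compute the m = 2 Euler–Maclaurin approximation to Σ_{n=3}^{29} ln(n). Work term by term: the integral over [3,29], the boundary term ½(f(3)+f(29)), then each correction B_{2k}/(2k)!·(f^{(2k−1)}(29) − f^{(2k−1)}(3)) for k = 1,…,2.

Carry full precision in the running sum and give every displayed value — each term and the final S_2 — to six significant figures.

S_2 ≈ 70.5639

The integral term ∫_3^29 ln(x) dx = 68.3557.
Endpoint term: (f(3) + f(29))/2 = (1.09861 + 3.36730)/2 = 2.23295.
So far: 70.5887.
Order-1 term: 1/12 · (0.0344828 − 0.333333) = -0.0249042.
After k=1: 70.5638.
Order-2 term: −1/720 · (8.20042e-05 − 0.0740741) = 0.000102767.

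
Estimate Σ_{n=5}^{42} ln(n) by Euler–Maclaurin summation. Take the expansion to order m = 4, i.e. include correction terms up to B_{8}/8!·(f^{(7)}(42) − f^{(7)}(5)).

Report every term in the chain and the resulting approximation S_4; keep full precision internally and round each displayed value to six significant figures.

The integral term ∫_5^42 ln(x) dx = 111.935.
Endpoint term: (f(5) + f(42))/2 = (1.60944 + 3.73767)/2 = 2.67355.
Integral + boundary = 114.608.
k=1: B_{2}/(2)! × [f^{(1)}(42) − f^{(1)}(5)] = 1/12 × (0.0238095 − 0.200000) = -0.0146825.
After k=1: 114.594.
k=2: B_{4}/(4)! × [f^{(3)}(42) − f^{(3)}(5)] = −1/720 × (2.69949e-05 − 0.0160000) = 2.21847e-05.
After k=2: 114.594.
k=3: B_{6}/(6)! × [f^{(5)}(42) − f^{(5)}(5)] = 1/30240 × (1.83639e-07 − 0.00768000) = -2.53962e-07.
After k=3: 114.594.
k=4: B_{8}/(8)! × [f^{(7)}(42) − f^{(7)}(5)] = −1/1209600 × (3.12311e-09 − 0.00921600) = 7.61905e-09.

S_4 ≈ 114.594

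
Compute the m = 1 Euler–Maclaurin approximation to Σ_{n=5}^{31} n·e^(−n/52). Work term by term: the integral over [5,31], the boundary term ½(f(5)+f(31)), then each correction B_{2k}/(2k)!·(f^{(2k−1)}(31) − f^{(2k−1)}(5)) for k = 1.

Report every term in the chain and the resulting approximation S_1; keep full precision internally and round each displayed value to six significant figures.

The integral term ∫_5^31 x·e^(−x/52) dx = 314.474.
½[f(5) + f(31)] = ½[4.54162 + 17.0787] = 10.8102.
So far: 325.284.
Correction k=1: B_{2}/2! · (f^{(1)}(31) − f^{(1)}(5)) = 1/12 · (0.222490 − 0.820985) = -0.0498747.

S_1 ≈ 325.235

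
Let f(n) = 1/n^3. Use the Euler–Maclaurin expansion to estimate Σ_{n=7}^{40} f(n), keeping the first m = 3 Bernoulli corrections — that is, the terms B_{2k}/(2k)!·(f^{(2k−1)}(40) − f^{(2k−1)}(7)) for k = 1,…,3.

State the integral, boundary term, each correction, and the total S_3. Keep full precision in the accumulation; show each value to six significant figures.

S_3 ≈ 0.0114605

Integral: ∫_7^40 1/x^3 dx = 0.00989158.
Endpoint term: (f(7) + f(40))/2 = (0.00291545 + 1.56250e-05)/2 = 0.00146554.
Integral + boundary = 0.0113571.
Order-1 term: 1/12 · (-1.17187e-06 − (-0.00124948)) = 0.000104026.
Running total after k=1: 0.0114611.
Order-2 term: −1/720 · (-1.46484e-08 − (-0.000509992)) = -7.08301e-07.
Running total after k=2: 0.0114604.
Order-3 term: 1/30240 · (-3.84521e-10 − (-0.000437136)) = 1.44555e-08.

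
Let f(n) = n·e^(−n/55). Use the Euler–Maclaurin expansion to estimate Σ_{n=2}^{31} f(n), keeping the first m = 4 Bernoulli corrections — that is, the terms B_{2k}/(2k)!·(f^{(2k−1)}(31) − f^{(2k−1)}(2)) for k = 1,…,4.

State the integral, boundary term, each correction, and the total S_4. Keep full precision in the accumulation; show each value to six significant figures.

Integral: ∫_2^31 x·e^(−x/55) dx = 331.036.
Endpoint term: (f(2) + f(31))/2 = (1.92858 + 17.6432)/2 = 9.78589.
Running total after boundary: 340.822.
k=1: B_{2}/(2)! × [f^{(1)}(31) − f^{(1)}(2)] = 1/12 × (0.248350 − 0.929225) = -0.0567395.
Running total after k=1: 340.765.
k=2: B_{4}/(4)! × [f^{(3)}(31) − f^{(3)}(2)] = −1/720 × (0.000458387 − 0.000944728) = 6.75474e-07.
Running total after k=2: 340.765.
k=3: B_{6}/(6)! × [f^{(5)}(31) − f^{(5)}(2)] = 1/30240 × (2.75926e-07 − 5.23066e-07) = -8.17263e-12.
Running total after k=3: 340.765.
k=4: B_{8}/(8)! × [f^{(7)}(31) − f^{(7)}(2)] = −1/1209600 × (1.32337e-10 − 2.42587e-10) = 9.11460e-17.

S_4 ≈ 340.765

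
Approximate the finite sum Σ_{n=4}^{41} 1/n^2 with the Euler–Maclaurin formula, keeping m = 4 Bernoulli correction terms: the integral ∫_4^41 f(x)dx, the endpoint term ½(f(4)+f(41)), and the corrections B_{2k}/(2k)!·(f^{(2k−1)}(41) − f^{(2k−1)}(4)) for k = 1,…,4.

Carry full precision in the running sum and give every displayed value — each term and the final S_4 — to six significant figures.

∫_4^41 1/x^2 dx evaluates to 0.225610.
Endpoint term: (f(4) + f(41))/2 = (0.0625000 + 0.000594884)/2 = 0.0315474.
Running total after boundary: 0.257157.
k=1: B_{2}/(2)! × [f^{(1)}(41) − f^{(1)}(4)] = 1/12 × (-2.90187e-05 − (-0.0312500)) = 0.00260175.
After k=1: 0.259759.
k=2: B_{4}/(4)! × [f^{(3)}(41) − f^{(3)}(4)] = −1/720 × (-2.07153e-07 − (-0.0234375)) = -3.25518e-05.
After k=2: 0.259726.
k=3: B_{6}/(6)! × [f^{(5)}(41) − f^{(5)}(4)] = 1/30240 × (-3.69697e-09 − (-0.0439453)) = 1.45322e-06.
After k=3: 0.259728.
k=4: B_{8}/(8)! × [f^{(7)}(41) − f^{(7)}(4)] = −1/1209600 × (-1.23159e-10 − (-0.153809)) = -1.27157e-07.

S_4 ≈ 0.259728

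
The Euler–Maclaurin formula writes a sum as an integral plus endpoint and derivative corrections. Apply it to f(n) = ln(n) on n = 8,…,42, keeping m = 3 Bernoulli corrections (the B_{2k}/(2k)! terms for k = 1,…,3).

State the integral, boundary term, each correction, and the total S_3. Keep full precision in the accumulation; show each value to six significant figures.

S_3 ≈ 109.247

The integral term ∫_8^42 ln(x) dx = 106.347.
½[f(8) + f(42)] = ½[2.07944 + 3.73767] = 2.90856.
Running total after boundary: 109.255.
Correction k=1: B_{2}/2! · (f^{(1)}(42) − f^{(1)}(8)) = 1/12 · (0.0238095 − 0.125000) = -0.00843254.
Partial sum through k=1: 109.247.
Correction k=2: B_{4}/4! · (f^{(3)}(42) − f^{(3)}(8)) = −1/720 · (2.69949e-05 − 0.00390625) = 5.38785e-06.
Partial sum through k=2: 109.247.
Correction k=3: B_{6}/6! · (f^{(5)}(42) − f^{(5)}(8)) = 1/30240 · (1.83639e-07 − 0.000732422) = -2.42142e-08.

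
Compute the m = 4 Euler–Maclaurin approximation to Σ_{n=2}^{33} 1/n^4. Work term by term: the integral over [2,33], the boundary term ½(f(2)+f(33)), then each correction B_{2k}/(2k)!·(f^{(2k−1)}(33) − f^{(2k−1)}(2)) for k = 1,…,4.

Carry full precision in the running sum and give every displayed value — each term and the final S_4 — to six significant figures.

The integral term ∫_2^33 1/x^4 dx = 0.0416574.
Endpoint term: (f(2) + f(33))/2 = (0.0625000 + 8.43226e-07)/2 = 0.0312504.
Running total after boundary: 0.0729078.
k=1: B_{2}/(2)! × [f^{(1)}(33) − f^{(1)}(2)] = 1/12 × (-1.02209e-07 − (-0.125000)) = 0.0104167.
Running total after k=1: 0.0833245.
k=2: B_{4}/(4)! × [f^{(3)}(33) − f^{(3)}(2)] = −1/720 × (-2.81568e-09 − (-0.937500)) = -0.00130208.
Running total after k=2: 0.0820224.
k=3: B_{6}/(6)! × [f^{(5)}(33) − f^{(5)}(2)] = 1/30240 × (-1.44792e-10 − (-13.1250)) = 0.000434028.
Running total after k=3: 0.0824564.
k=4: B_{8}/(8)! × [f^{(7)}(33) − f^{(7)}(2)] = −1/1209600 × (-1.19663e-11 − (-295.312)) = -0.000244141.

S_4 ≈ 0.0822123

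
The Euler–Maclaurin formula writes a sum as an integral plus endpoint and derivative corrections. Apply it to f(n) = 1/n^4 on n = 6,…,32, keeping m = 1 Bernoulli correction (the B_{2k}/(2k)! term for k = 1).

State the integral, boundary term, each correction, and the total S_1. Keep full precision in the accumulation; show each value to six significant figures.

S_1 ≈ 0.00196217

∫_6^32 1/x^4 dx evaluates to 0.00153304.
Endpoint term: (f(6) + f(32))/2 = (0.000771605 + 9.53674e-07)/2 = 0.000386279.
So far: 0.00191932.
k=1: B_{2}/(2)! × [f^{(1)}(32) − f^{(1)}(6)] = 1/12 × (-1.19209e-07 − (-0.000514403)) = 4.28570e-05.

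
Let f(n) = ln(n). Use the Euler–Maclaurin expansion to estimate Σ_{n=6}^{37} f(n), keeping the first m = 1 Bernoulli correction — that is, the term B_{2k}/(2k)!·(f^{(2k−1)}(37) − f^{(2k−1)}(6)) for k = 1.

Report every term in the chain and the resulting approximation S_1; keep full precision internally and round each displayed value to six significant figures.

S_1 ≈ 94.5431

The integral term ∫_6^37 ln(x) dx = 91.8534.
Boundary: ½(f(6) + f(37)) = ½(1.79176 + 3.61092) = 2.70134.
Running total after boundary: 94.5547.
k=1: B_{2}/(2)! × [f^{(1)}(37) − f^{(1)}(6)] = 1/12 × (0.0270270 − 0.166667) = -0.0116366.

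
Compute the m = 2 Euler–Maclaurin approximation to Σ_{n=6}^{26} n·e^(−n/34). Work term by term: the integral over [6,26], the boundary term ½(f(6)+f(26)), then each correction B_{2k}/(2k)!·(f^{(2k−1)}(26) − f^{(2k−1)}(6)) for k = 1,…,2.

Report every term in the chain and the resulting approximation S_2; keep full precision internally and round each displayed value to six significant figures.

S_2 ≈ 198.941

The integral term ∫_6^26 x·e^(−x/34) dx = 190.423.
½[f(6) + f(26)] = ½[5.02934 + 12.1022] = 8.56579.
So far: 198.989.
Correction k=1: B_{2}/2! · (f^{(1)}(26) − f^{(1)}(6)) = 1/12 · (0.109523 − 0.690302) = -0.0483983.
Partial sum through k=1: 198.941.
Correction k=2: B_{4}/4! · (f^{(3)}(26) − f^{(3)}(6)) = −1/720 · (0.000900056 − 0.00204736) = 1.59348e-06.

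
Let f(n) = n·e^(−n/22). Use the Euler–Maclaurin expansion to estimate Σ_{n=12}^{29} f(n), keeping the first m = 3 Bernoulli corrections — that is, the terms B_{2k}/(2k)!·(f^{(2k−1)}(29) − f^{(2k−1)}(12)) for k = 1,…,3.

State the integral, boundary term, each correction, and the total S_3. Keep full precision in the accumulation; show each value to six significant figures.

S_3 ≈ 140.582

The integral term ∫_12^29 x·e^(−x/22) dx = 133.253.
Boundary: ½(f(12) + f(29)) = ½(6.95494 + 7.76102) = 7.35798.
Running total after boundary: 140.611.
Order-1 term: 1/12 · (-0.0851523 − 0.263445) = -0.0290497.
After k=1: 140.582.
Order-2 term: −1/720 · (0.000929939 − 0.00293926) = 2.79072e-06.
After k=2: 140.582.
Order-3 term: 1/30240 · (4.20623e-06 − 1.10211e-05) = -2.25359e-10.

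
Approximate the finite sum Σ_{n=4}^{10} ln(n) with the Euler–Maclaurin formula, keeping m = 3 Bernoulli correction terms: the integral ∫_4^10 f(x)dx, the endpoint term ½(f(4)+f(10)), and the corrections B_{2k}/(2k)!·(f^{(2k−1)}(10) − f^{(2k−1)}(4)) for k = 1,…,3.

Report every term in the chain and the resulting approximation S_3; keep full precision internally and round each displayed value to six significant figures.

Integral: ∫_4^10 ln(x) dx = 11.4807.
½[f(4) + f(10)] = ½[1.38629 + 2.30259] = 1.84444.
Integral + boundary = 13.3251.
Correction k=1: B_{2}/2! · (f^{(1)}(10) − f^{(1)}(4)) = 1/12 · (0.100000 − 0.250000) = -0.0125000.
Partial sum through k=1: 13.3126.
Correction k=2: B_{4}/4! · (f^{(3)}(10) − f^{(3)}(4)) = −1/720 · (0.00200000 − 0.0312500) = 4.06250e-05.
Partial sum through k=2: 13.3127.
Correction k=3: B_{6}/6! · (f^{(5)}(10) − f^{(5)}(4)) = 1/30240 · (0.000240000 − 0.0234375) = -7.67113e-07.

S_3 ≈ 13.3127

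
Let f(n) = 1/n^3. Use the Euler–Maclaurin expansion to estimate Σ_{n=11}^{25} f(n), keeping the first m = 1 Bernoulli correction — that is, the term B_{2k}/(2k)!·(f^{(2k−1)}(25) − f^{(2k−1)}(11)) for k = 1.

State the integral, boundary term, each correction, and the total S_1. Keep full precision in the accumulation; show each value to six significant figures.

S_1 ≈ 0.00375632

∫_11^25 1/x^3 dx evaluates to 0.00333223.
Boundary: ½(f(11) + f(25)) = ½(0.000751315 + 6.40000e-05) = 0.000407657.
Integral + boundary = 0.00373989.
Order-1 term: 1/12 · (-7.68000e-06 − (-0.000204904)) = 1.64353e-05.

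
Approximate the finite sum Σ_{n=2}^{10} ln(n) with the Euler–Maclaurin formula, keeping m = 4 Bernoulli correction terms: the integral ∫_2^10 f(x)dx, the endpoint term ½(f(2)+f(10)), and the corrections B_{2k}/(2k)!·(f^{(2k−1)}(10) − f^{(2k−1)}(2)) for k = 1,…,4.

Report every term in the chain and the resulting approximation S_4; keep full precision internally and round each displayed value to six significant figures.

S_4 ≈ 15.1044

The integral term ∫_2^10 ln(x) dx = 13.6396.
Endpoint term: (f(2) + f(10))/2 = (0.693147 + 2.30259)/2 = 1.49787.
So far: 15.1374.
k=1: B_{2}/(2)! × [f^{(1)}(10) − f^{(1)}(2)] = 1/12 × (0.100000 − 0.500000) = -0.0333333.
Partial sum through k=1: 15.1041.
k=2: B_{4}/(4)! × [f^{(3)}(10) − f^{(3)}(2)] = −1/720 × (0.00200000 − 0.250000) = 0.000344444.
Partial sum through k=2: 15.1044.
k=3: B_{6}/(6)! × [f^{(5)}(10) − f^{(5)}(2)] = 1/30240 × (0.000240000 − 0.750000) = -2.47937e-05.
Partial sum through k=3: 15.1044.
k=4: B_{8}/(8)! × [f^{(7)}(10) − f^{(7)}(2)] = −1/1209600 × (7.20000e-05 − 5.62500) = 4.65024e-06.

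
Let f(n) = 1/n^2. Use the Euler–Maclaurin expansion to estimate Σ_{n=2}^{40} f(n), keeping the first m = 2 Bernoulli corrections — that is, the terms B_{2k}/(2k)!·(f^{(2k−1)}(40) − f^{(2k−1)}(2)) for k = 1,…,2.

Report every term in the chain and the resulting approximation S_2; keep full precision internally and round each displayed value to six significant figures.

S_2 ≈ 0.620102

The integral term ∫_2^40 1/x^2 dx = 0.475000.
Boundary: ½(f(2) + f(40)) = ½(0.250000 + 0.000625000) = 0.125312.
Running total after boundary: 0.600313.
Correction k=1: B_{2}/2! · (f^{(1)}(40) − f^{(1)}(2)) = 1/12 · (-3.12500e-05 − (-0.250000)) = 0.0208307.
Running total after k=1: 0.621143.
Correction k=2: B_{4}/4! · (f^{(3)}(40) − f^{(3)}(2)) = −1/720 · (-2.34375e-07 − (-0.750000)) = -0.00104167.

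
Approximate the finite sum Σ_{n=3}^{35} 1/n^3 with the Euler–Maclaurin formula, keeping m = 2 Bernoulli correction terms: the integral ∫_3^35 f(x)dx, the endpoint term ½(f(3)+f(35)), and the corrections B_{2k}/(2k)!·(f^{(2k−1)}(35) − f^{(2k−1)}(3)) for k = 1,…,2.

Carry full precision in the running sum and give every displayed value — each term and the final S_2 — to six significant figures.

∫_3^35 1/x^3 dx evaluates to 0.0551474.
Endpoint term: (f(3) + f(35))/2 = (0.0370370 + 2.33236e-05)/2 = 0.0185302.
Integral + boundary = 0.0736776.
Correction k=1: B_{2}/2! · (f^{(1)}(35) − f^{(1)}(3)) = 1/12 · (-1.99917e-06 − (-0.0370370)) = 0.00308625.
After k=1: 0.0767638.
Correction k=2: B_{4}/4! · (f^{(3)}(35) − f^{(3)}(3)) = −1/720 · (-3.26395e-08 − (-0.0823045)) = -0.000114312.

S_2 ≈ 0.0766495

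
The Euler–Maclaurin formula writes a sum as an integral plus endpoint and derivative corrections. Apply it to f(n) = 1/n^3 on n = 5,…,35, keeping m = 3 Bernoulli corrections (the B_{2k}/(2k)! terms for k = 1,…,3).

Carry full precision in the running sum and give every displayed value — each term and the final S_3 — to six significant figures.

S_3 ≈ 0.0239982

The integral term ∫_5^35 1/x^3 dx = 0.0195918.
Endpoint term: (f(5) + f(35))/2 = (0.00800000 + 2.33236e-05)/2 = 0.00401166.
Running total after boundary: 0.0236035.
k=1: B_{2}/(2)! × [f^{(1)}(35) − f^{(1)}(5)] = 1/12 × (-1.99917e-06 − (-0.00480000)) = 0.000399833.
Partial sum through k=1: 0.0240033.
k=2: B_{4}/(4)! × [f^{(3)}(35) − f^{(3)}(5)] = −1/720 × (-3.26395e-08 − (-0.00384000)) = -5.33329e-06.
Partial sum through k=2: 0.0239980.
k=3: B_{6}/(6)! × [f^{(5)}(35) − f^{(5)}(5)] = 1/30240 × (-1.11907e-09 − (-0.00645120)) = 2.13333e-07.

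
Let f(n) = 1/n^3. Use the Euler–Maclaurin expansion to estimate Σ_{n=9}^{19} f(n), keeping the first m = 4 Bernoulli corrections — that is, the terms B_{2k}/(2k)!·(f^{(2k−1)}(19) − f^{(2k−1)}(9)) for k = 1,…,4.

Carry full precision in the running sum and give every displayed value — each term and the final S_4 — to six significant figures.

S_4 ≈ 0.00558260

Integral: ∫_9^19 1/x^3 dx = 0.00478780.
½[f(9) + f(19)] = ½[0.00137174 + 0.000145794] = 0.000758768.
Running total after boundary: 0.00554657.
Order-1 term: 1/12 · (-2.30201e-05 − (-0.000457247)) = 3.61856e-05.
After k=1: 0.00558275.
Order-2 term: −1/720 · (-1.27535e-06 − (-0.000112901)) = -1.55035e-07.
After k=2: 0.00558260.
Order-3 term: 1/30240 · (-1.48379e-07 − (-5.85410e-05)) = 1.93097e-09.
After k=3: 0.00558260.
Order-4 term: −1/1209600 · (-2.95935e-08 − (-5.20365e-05)) = -4.29951e-11.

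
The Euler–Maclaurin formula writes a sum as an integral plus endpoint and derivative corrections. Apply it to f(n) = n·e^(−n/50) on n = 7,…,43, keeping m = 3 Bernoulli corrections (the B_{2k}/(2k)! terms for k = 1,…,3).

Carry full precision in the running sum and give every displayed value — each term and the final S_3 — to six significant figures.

The integral term ∫_7^43 x·e^(−x/50) dx = 509.967.
Boundary: ½(f(7) + f(43)) = ½(6.08551 + 18.1960) = 12.1407.
Running total after boundary: 522.108.
k=1: B_{2}/(2)! × [f^{(1)}(43) − f^{(1)}(7)] = 1/12 × (0.0592427 − 0.747648) = -0.0573671.
Running total after k=1: 522.051.
k=2: B_{4}/(4)! × [f^{(3)}(43) − f^{(3)}(7)] = −1/720 × (0.000362227 − 0.000994546) = 8.78221e-07.
Running total after k=2: 522.051.
k=3: B_{6}/(6)! × [f^{(5)}(43) − f^{(5)}(7)] = 1/30240 × (2.80303e-07 − 6.76013e-07) = -1.30857e-11.

S_3 ≈ 522.051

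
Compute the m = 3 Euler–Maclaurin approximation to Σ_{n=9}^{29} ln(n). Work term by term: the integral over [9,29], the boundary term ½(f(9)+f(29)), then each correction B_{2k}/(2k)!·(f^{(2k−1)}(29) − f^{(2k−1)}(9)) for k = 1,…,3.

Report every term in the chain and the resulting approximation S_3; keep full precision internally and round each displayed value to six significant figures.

Integral: ∫_9^29 ln(x) dx = 57.8766.
Endpoint term: (f(9) + f(29))/2 = (2.19722 + 3.36730)/2 = 2.78226.
Running total after boundary: 60.6588.
Order-1 term: 1/12 · (0.0344828 − 0.111111) = -0.00638570.
Running total after k=1: 60.6524.
Order-2 term: −1/720 · (8.20042e-05 − 0.00274348) = 3.69650e-06.
Running total after k=2: 60.6524.
Order-3 term: 1/30240 · (1.17010e-06 − 0.000406442) = -1.34019e-08.

S_3 ≈ 60.6524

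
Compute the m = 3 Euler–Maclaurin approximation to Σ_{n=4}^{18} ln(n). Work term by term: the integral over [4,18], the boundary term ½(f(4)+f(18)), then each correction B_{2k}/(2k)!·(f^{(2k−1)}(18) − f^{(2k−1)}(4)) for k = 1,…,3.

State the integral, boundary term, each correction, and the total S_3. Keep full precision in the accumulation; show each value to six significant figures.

The integral term ∫_4^18 ln(x) dx = 32.4815.
½[f(4) + f(18)] = ½[1.38629 + 2.89037] = 2.13833.
Integral + boundary = 34.6198.
Correction k=1: B_{2}/2! · (f^{(1)}(18) − f^{(1)}(4)) = 1/12 · (0.0555556 − 0.250000) = -0.0162037.
Partial sum through k=1: 34.6036.
Correction k=2: B_{4}/4! · (f^{(3)}(18) − f^{(3)}(4)) = −1/720 · (0.000342936 − 0.0312500) = 4.29265e-05.
Partial sum through k=2: 34.6037.
Correction k=3: B_{6}/6! · (f^{(5)}(18) − f^{(5)}(4)) = 1/30240 · (1.27013e-05 − 0.0234375) = -7.74630e-07.

S_3 ≈ 34.6037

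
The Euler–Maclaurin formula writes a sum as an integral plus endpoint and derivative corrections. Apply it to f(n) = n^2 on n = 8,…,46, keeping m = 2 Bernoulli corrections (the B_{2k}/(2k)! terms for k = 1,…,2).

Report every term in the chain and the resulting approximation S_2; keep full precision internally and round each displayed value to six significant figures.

S_2 ≈ 33371.0

Integral: ∫_8^46 x^2 dx = 32274.7.
½[f(8) + f(46)] = ½[64.0000 + 2116.00] = 1090.00.
Running total after boundary: 33364.7.
Order-1 term: 1/12 · (92.0000 − 16.0000) = 6.33333.
After k=1: 33371.0.
Order-2 term: −1/720 · (0.00000 − 0.00000) = 0.00000.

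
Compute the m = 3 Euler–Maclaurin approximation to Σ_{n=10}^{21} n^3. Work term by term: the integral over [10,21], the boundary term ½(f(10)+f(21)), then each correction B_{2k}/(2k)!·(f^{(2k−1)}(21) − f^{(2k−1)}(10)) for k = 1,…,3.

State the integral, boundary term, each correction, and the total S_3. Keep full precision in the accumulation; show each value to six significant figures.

∫_10^21 x^3 dx evaluates to 46120.2.
½[f(10) + f(21)] = ½[1000.00 + 9261.00] = 5130.50.
So far: 51250.8.
Correction k=1: B_{2}/2! · (f^{(1)}(21) − f^{(1)}(10)) = 1/12 · (1323.00 − 300.000) = 85.2500.
Partial sum through k=1: 51336.0.
Correction k=2: B_{4}/4! · (f^{(3)}(21) − f^{(3)}(10)) = −1/720 · (6.00000 − 6.00000) = 0.00000.
Partial sum through k=2: 51336.0.
Correction k=3: B_{6}/6! · (f^{(5)}(21) − f^{(5)}(10)) = 1/30240 · (0.00000 − 0.00000) = 0.00000.

S_3 ≈ 51336.0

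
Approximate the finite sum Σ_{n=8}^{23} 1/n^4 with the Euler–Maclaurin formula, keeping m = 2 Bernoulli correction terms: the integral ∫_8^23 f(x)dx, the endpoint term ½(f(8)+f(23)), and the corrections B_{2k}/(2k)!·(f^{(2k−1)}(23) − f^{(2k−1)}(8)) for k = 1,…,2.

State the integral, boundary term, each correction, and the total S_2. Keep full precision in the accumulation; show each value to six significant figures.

S_2 ≈ 0.000757544

Integral: ∫_8^23 1/x^4 dx = 0.000623645.
Boundary: ½(f(8) + f(23)) = ½(0.000244141 + 3.57346e-06) = 0.000123857.
Running total after boundary: 0.000747502.
Order-1 term: 1/12 · (-6.21471e-07 − (-0.000122070)) = 1.01207e-05.
After k=1: 0.000757623.
Order-2 term: −1/720 · (-3.52441e-08 − (-5.72205e-05)) = -7.94239e-08.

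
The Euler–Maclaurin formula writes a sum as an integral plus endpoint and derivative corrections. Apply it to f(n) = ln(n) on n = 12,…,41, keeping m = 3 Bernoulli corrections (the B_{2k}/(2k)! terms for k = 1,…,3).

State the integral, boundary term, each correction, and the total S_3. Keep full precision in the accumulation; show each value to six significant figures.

The integral term ∫_12^41 ln(x) dx = 93.4376.
½[f(12) + f(41)] = ½[2.48491 + 3.71357] = 3.09924.
Running total after boundary: 96.5368.
Correction k=1: B_{2}/2! · (f^{(1)}(41) − f^{(1)}(12)) = 1/12 · (0.0243902 − 0.0833333) = -0.00491192.
After k=1: 96.5319.
Correction k=2: B_{4}/4! · (f^{(3)}(41) − f^{(3)}(12)) = −1/720 · (2.90187e-05 − 0.00115741) = 1.56721e-06.
After k=2: 96.5319.
Correction k=3: B_{6}/6! · (f^{(5)}(41) − f^{(5)}(12)) = 1/30240 · (2.07153e-07 − 9.64506e-05) = -3.18265e-09.

S_3 ≈ 96.5319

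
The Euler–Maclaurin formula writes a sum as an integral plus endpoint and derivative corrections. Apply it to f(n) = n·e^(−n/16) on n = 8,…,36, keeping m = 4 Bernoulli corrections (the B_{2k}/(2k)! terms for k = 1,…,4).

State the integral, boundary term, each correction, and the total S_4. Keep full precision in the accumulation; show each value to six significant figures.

∫_8^36 x·e^(−x/16) dx evaluates to 145.216.
Boundary: ½(f(8) + f(36)) = ½(4.85225 + 3.79437) = 4.32331.
So far: 149.539.
Correction k=1: B_{2}/2! · (f^{(1)}(36) − f^{(1)}(8)) = 1/12 · (-0.131749 − 0.303265) = -0.0362512.
After k=1: 149.503.
Correction k=2: B_{4}/4! · (f^{(3)}(36) − f^{(3)}(8)) = −1/720 · (0.000308787 − 0.00592315) = 7.79773e-06.
After k=2: 149.503.
Correction k=3: B_{6}/6! · (f^{(5)}(36) − f^{(5)}(8)) = 1/30240 · (4.42273e-06 − 4.16472e-05) = -1.23097e-09.
After k=3: 149.503.
Correction k=4: B_{8}/8! · (f^{(7)}(36) − f^{(7)}(8)) = −1/1209600 · (2.98408e-08 − 2.34988e-07) = 1.69599e-13.

S_4 ≈ 149.503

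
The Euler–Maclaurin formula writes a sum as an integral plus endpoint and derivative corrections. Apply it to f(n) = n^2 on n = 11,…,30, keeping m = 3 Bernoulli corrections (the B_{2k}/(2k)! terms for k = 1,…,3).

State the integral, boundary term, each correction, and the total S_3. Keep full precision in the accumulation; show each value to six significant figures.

S_3 ≈ 9070.00

The integral term ∫_11^30 x^2 dx = 8556.33.
Endpoint term: (f(11) + f(30))/2 = (121.000 + 900.000)/2 = 510.500.
Running total after boundary: 9066.83.
k=1: B_{2}/(2)! × [f^{(1)}(30) − f^{(1)}(11)] = 1/12 × (60.0000 − 22.0000) = 3.16667.
After k=1: 9070.00.
k=2: B_{4}/(4)! × [f^{(3)}(30) − f^{(3)}(11)] = −1/720 × (0.00000 − 0.00000) = 0.00000.
After k=2: 9070.00.
k=3: B_{6}/(6)! × [f^{(5)}(30) − f^{(5)}(11)] = 1/30240 × (0.00000 − 0.00000) = 0.00000.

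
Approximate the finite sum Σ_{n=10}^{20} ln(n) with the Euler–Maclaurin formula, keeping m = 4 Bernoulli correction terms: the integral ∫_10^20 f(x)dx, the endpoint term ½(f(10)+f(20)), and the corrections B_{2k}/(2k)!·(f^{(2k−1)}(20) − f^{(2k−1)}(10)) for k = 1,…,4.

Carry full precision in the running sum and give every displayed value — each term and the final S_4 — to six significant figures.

∫_10^20 ln(x) dx evaluates to 26.8888.
½[f(10) + f(20)] = ½[2.30259 + 2.99573] = 2.64916.
Integral + boundary = 29.5380.
k=1: B_{2}/(2)! × [f^{(1)}(20) − f^{(1)}(10)] = 1/12 × (0.0500000 − 0.100000) = -0.00416667.
After k=1: 29.5338.
k=2: B_{4}/(4)! × [f^{(3)}(20) − f^{(3)}(10)] = −1/720 × (0.000250000 − 0.00200000) = 2.43056e-06.
After k=2: 29.5338.
k=3: B_{6}/(6)! × [f^{(5)}(20) − f^{(5)}(10)] = 1/30240 × (7.50000e-06 − 0.000240000) = -7.68849e-09.
After k=3: 29.5338.
k=4: B_{8}/(8)! × [f^{(7)}(20) − f^{(7)}(10)] = −1/1209600 × (5.62500e-07 − 7.20000e-05) = 5.90588e-11.

S_4 ≈ 29.5338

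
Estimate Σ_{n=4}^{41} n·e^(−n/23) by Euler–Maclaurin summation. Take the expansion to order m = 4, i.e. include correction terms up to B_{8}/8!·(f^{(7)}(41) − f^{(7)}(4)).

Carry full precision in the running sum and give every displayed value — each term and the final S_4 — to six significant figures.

Integral: ∫_4^41 x·e^(−x/23) dx = 274.281.
Boundary: ½(f(4) + f(41)) = ½(3.36148 + 6.89615) = 5.12882.
Running total after boundary: 279.410.
k=1: B_{2}/(2)! × [f^{(1)}(41) − f^{(1)}(4)] = 1/12 × (-0.131634 − 0.694219) = -0.0688210.
Running total after k=1: 279.341.
k=2: B_{4}/(4)! × [f^{(3)}(41) − f^{(3)}(4)] = −1/720 × (0.000387077 − 0.00448952) = 5.69784e-06.
Running total after k=2: 279.341.
k=3: B_{6}/(6)! × [f^{(5)}(41) − f^{(5)}(4)] = 1/30240 × (1.93382e-06 − 1.44929e-05) = -4.15313e-10.
Running total after k=3: 279.341.
k=4: B_{8}/(8)! × [f^{(7)}(41) − f^{(7)}(4)] = −1/1209600 × (5.92801e-09 − 3.87503e-08) = 2.71348e-14.

S_4 ≈ 279.341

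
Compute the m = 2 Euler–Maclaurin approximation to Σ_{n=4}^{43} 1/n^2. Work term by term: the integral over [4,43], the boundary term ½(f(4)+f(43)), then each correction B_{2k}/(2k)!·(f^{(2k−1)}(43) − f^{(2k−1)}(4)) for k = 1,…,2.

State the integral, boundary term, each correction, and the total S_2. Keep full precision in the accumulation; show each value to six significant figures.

Integral: ∫_4^43 1/x^2 dx = 0.226744.
½[f(4) + f(43)] = ½[0.0625000 + 0.000540833] = 0.0315204.
Running total after boundary: 0.258265.
Order-1 term: 1/12 · (-2.51550e-05 − (-0.0312500)) = 0.00260207.
After k=1: 0.260867.
Order-2 term: −1/720 · (-1.63256e-07 − (-0.0234375)) = -3.25519e-05.

S_2 ≈ 0.260834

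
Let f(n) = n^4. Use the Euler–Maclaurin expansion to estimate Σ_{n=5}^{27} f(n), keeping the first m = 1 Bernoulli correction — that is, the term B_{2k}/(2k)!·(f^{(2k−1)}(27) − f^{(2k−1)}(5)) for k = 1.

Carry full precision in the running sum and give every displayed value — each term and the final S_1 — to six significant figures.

S_1 ≈ 3.14171e+06

The integral term ∫_5^27 x^4 dx = 2.86916e+06.
½[f(5) + f(27)] = ½[625.000 + 531441] = 266033.
So far: 3.13519e+06.
Order-1 term: 1/12 · (78732.0 − 500.000) = 6519.33.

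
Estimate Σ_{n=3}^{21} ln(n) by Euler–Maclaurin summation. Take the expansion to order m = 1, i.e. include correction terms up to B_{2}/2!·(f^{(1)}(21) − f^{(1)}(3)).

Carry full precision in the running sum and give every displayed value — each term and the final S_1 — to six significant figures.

S_1 ≈ 44.6869

∫_3^21 ln(x) dx evaluates to 42.6391.
Boundary: ½(f(3) + f(21)) = ½(1.09861 + 3.04452) = 2.07157.
Running total after boundary: 44.7107.
k=1: B_{2}/(2)! × [f^{(1)}(21) − f^{(1)}(3)] = 1/12 × (0.0476190 − 0.333333) = -0.0238095.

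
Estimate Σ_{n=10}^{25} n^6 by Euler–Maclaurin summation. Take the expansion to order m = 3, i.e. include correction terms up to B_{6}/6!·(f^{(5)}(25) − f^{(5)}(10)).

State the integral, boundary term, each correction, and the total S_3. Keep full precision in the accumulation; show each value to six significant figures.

The integral term ∫_10^25 x^6 dx = 8.70502e+08.
½[f(10) + f(25)] = ½[1.00000e+06 + 2.44141e+08] = 1.22570e+08.
Integral + boundary = 9.93073e+08.
Order-1 term: 1/12 · (5.85938e+07 − 600000) = 4.83281e+06.
Partial sum through k=1: 9.97905e+08.
Order-2 term: −1/720 · (1.87500e+06 − 120000) = -2437.50.
Partial sum through k=2: 9.97903e+08.
Order-3 term: 1/30240 · (18000.0 − 7200.00) = 0.357143.

S_3 ≈ 9.97903e+08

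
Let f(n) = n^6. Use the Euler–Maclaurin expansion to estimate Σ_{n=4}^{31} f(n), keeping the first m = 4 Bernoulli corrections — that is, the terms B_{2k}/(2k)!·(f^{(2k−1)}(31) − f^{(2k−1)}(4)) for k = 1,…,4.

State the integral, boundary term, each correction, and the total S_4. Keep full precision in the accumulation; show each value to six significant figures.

∫_4^31 x^6 dx evaluates to 3.93037e+09.
½[f(4) + f(31)] = ½[4096.00 + 8.87504e+08] = 4.43754e+08.
So far: 4.37412e+09.
k=1: B_{2}/(2)! × [f^{(1)}(31) − f^{(1)}(4)] = 1/12 × (1.71775e+08 − 6144.00) = 1.43141e+07.
Running total after k=1: 4.38844e+09.
k=2: B_{4}/(4)! × [f^{(3)}(31) − f^{(3)}(4)] = −1/720 × (3.57492e+06 − 7680.00) = -4954.50.
Running total after k=2: 4.38843e+09.
k=3: B_{6}/(6)! × [f^{(5)}(31) − f^{(5)}(4)] = 1/30240 × (22320.0 − 2880.00) = 0.642857.
Running total after k=3: 4.38843e+09.
k=4: B_{8}/(8)! × [f^{(7)}(31) − f^{(7)}(4)] = −1/1209600 × (0.00000 − 0.00000) = 0.00000.

S_4 ≈ 4.38843e+09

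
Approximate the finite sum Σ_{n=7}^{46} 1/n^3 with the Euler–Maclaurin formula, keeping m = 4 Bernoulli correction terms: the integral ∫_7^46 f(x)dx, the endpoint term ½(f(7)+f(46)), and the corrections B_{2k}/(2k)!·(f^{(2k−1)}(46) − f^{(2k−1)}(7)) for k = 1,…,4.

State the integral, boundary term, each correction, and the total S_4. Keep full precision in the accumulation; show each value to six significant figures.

S_4 ≈ 0.0115340

Integral: ∫_7^46 1/x^3 dx = 0.00996779.
½[f(7) + f(46)] = ½[0.00291545 + 1.02737e-05] = 0.00146286.
Integral + boundary = 0.0114306.
k=1: B_{2}/(2)! × [f^{(1)}(46) − f^{(1)}(7)] = 1/12 × (-6.70023e-07 − (-0.00124948)) = 0.000104067.
After k=1: 0.0115347.
k=2: B_{4}/(4)! × [f^{(3)}(46) − f^{(3)}(7)] = −1/720 × (-6.33292e-09 − (-0.000509992)) = -7.08313e-07.
After k=2: 0.0115340.
k=3: B_{6}/(6)! × [f^{(5)}(46) − f^{(5)}(7)] = 1/30240 × (-1.25701e-10 − (-0.000437136)) = 1.44555e-08.
After k=3: 0.0115340.
k=4: B_{8}/(8)! × [f^{(7)}(46) − f^{(7)}(7)] = −1/1209600 × (-4.27715e-12 − (-0.000642322)) = -5.31020e-10.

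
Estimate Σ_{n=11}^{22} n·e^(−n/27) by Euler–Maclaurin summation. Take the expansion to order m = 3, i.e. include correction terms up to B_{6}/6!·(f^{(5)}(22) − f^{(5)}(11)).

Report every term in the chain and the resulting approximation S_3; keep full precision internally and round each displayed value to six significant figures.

S_3 ≈ 105.456

The integral term ∫_11^22 x·e^(−x/27) dx = 96.9525.
½[f(11) + f(22)] = ½[7.31910 + 9.73987] = 8.52949.
So far: 105.482.
Correction k=1: B_{2}/2! · (f^{(1)}(22) − f^{(1)}(11)) = 1/12 · (0.0819854 − 0.394295) = -0.0260258.
After k=1: 105.456.
Correction k=2: B_{4}/4! · (f^{(3)}(22) − f^{(3)}(11)) = −1/720 · (0.00132706 − 0.00236631) = 1.44340e-06.
After k=2: 105.456.
Correction k=3: B_{6}/6! · (f^{(5)}(22) − f^{(5)}(11)) = 1/30240 · (3.48650e-06 − 5.75000e-06) = -7.48512e-11.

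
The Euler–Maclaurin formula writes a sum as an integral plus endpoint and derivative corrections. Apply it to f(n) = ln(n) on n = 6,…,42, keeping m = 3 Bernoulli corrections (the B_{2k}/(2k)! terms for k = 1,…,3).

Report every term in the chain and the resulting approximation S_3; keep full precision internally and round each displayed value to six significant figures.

∫_6^42 ln(x) dx evaluates to 110.232.
Boundary: ½(f(6) + f(42)) = ½(1.79176 + 3.73767) = 2.76471.
So far: 112.996.
Correction k=1: B_{2}/2! · (f^{(1)}(42) − f^{(1)}(6)) = 1/12 · (0.0238095 − 0.166667) = -0.0119048.
Running total after k=1: 112.984.
Correction k=2: B_{4}/4! · (f^{(3)}(42) − f^{(3)}(6)) = −1/720 · (2.69949e-05 − 0.00925926) = 1.28226e-05.
Running total after k=2: 112.984.
Correction k=3: B_{6}/6! · (f^{(5)}(42) − f^{(5)}(6)) = 1/30240 · (1.83639e-07 − 0.00308642) = -1.02058e-07.

S_3 ≈ 112.984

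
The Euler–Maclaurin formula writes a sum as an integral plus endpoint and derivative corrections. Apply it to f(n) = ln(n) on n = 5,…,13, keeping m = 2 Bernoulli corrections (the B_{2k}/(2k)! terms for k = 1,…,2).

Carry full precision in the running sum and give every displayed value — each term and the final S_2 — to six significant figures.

S_2 ≈ 19.3741

Integral: ∫_5^13 ln(x) dx = 17.2972.
Boundary: ½(f(5) + f(13)) = ½(1.60944 + 2.56495) = 2.08719.
So far: 19.3843.
k=1: B_{2}/(2)! × [f^{(1)}(13) − f^{(1)}(5)] = 1/12 × (0.0769231 − 0.200000) = -0.0102564.
After k=1: 19.3741.
k=2: B_{4}/(4)! × [f^{(3)}(13) − f^{(3)}(5)] = −1/720 × (0.000910332 − 0.0160000) = 2.09579e-05.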